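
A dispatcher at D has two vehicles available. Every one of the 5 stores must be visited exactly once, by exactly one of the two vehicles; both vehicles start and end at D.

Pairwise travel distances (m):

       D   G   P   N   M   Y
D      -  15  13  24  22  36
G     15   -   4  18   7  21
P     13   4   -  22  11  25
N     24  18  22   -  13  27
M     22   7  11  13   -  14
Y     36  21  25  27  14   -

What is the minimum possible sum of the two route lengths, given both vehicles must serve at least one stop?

Check every non-empty split of the stops between the two vehicles; for each half take its own optimal tour:
  {G} + {P, N, M, Y}: 30 + 89 = 119
  {P} + {G, N, M, Y}: 26 + 87 = 113
  {G, P} + {N, M, Y}: 32 + 87 = 119
  {N} + {G, P, M, Y}: 48 + 74 = 122
  {G, N} + {P, M, Y}: 57 + 74 = 131
  {P, N} + {G, M, Y}: 59 + 72 = 131
  … (15 splits in total)
Best: vehicle 1 D → P → D = 26; vehicle 2 D → G → M → Y → N → D = 87; combined 113.

113 m — the smallest possible combined total.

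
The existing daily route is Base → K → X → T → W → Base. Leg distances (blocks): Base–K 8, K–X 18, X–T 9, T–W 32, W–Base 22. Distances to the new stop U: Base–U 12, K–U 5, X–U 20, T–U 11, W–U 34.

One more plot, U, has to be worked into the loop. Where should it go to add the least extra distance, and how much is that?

Adding 7 blocks by placing U on the K–X leg.

Insertion cost between consecutive stops i–j is d(i,U) + d(U,j) − d(i,j):
  between Base and K: 12 + 5 − 8 = 9
  between K and X: 5 + 20 − 18 = 7
  between X and T: 20 + 11 − 9 = 22
  between T and W: 11 + 34 − 32 = 13
  between W and Base: 34 + 12 − 22 = 24
Cheapest insertion is between K and X, adding 7.
New total = 89 + 7 = 96.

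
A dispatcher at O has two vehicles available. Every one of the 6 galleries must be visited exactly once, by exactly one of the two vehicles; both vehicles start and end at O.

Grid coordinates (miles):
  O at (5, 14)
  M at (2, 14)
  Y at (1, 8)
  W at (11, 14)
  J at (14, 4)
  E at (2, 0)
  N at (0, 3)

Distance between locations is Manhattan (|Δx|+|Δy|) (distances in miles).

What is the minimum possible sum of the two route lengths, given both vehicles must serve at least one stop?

62 miles — the smallest possible combined total.

Try each way of splitting the stops between the two vehicles (each non-empty) and, for each split, find the best tour for each vehicle:
  {M} + {Y, W, J, E, N}: 6 + 56 = 62
  {Y} + {M, W, J, E, N}: 20 + 56 = 76
  {M, Y} + {W, J, E, N}: 20 + 56 = 76
  {W} + {M, Y, J, E, N}: 12 + 56 = 68
  {M, W} + {Y, J, E, N}: 18 + 56 = 74
  {Y, W} + {M, J, E, N}: 32 + 56 = 88
  … (31 splits in total)
Best: vehicle 1 O → M → O = 6; vehicle 2 O → Y → N → E → J → W → O = 56; combined 62.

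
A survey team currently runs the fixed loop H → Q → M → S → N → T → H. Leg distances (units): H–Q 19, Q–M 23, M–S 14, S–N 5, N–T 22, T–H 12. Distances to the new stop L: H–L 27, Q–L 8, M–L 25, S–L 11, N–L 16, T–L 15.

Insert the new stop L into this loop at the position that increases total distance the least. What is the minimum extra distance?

+9 — insert L between N and T.

Insertion cost between consecutive stops i–j is d(i,L) + d(L,j) − d(i,j):
  between H and Q: 27 + 8 − 19 = 16
  between Q and M: 8 + 25 − 23 = 10
  between M and S: 25 + 11 − 14 = 22
  between S and N: 11 + 16 − 5 = 22
  between N and T: 16 + 15 − 22 = 9
  between T and H: 15 + 27 − 12 = 30
Cheapest insertion is between N and T, adding 9.
New total = 95 + 9 = 104.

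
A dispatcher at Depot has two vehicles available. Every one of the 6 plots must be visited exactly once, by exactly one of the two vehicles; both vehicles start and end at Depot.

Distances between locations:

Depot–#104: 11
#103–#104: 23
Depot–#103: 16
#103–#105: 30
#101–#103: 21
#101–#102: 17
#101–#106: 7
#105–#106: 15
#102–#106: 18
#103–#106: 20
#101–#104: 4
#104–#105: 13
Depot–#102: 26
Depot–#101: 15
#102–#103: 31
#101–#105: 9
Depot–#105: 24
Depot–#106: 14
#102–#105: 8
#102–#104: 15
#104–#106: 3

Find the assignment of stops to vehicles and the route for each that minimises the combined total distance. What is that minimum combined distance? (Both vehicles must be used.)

Minimum combined distance: 96.

Try each way of splitting the stops between the two vehicles (each non-empty) and, for each split, find the best tour for each vehicle:
  {#101} + {#102, #103, #104, #105, #106}: 30 + 84 = 114
  {#102} + {#101, #103, #104, #105, #106}: 52 + 75 = 127
  {#101, #102} + {#103, #104, #105, #106}: 58 + 75 = 133
  {#103} + {#101, #102, #104, #105, #106}: 32 + 64 = 96
  {#101, #103} + {#102, #104, #105, #106}: 52 + 63 = 115
  {#102, #103} + {#101, #104, #105, #106}: 73 + 53 = 126
  … (31 splits in total)
Best: vehicle 1 Depot → #103 → Depot = 32; vehicle 2 Depot → #101 → #105 → #102 → #104 → #106 → Depot = 64; combined 96.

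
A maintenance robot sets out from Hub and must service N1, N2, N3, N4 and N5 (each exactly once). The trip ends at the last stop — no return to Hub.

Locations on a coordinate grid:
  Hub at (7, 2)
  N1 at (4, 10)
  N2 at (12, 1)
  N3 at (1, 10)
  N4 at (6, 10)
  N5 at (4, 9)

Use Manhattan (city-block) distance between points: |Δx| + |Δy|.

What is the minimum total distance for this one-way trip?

There are 5! = 120 possible orderings.
Hub - N1 - N2 - N3 - N4 - N5: 11+17+20+5+3 = 56
Hub - N1 - N2 - N3 - N5 - N4: 11+17+20+4+3 = 55
Hub - N1 - N2 - N4 - N3 - N5: 11+17+15+5+4 = 52
Hub - N1 - N2 - N4 - N5 - N3: 11+17+15+3+4 = 50
Hub - N1 - N2 - N5 - N3 - N4: 11+17+16+4+5 = 53
Hub - N1 - N2 - N5 - N4 - N3: 11+17+16+3+5 = 52
Hub - N1 - N3 - N2 - N4 - N5: 11+3+20+15+3 = 52
Hub - N1 - N3 - N2 - N5 - N4: 11+3+20+16+3 = 53
Hub - N1 - N3 - N4 - N2 - N5: 11+3+5+15+16 = 50
Hub - N1 - N3 - N4 - N5 - N2: 11+3+5+3+16 = 38
Hub - N1 - N3 - N5 - N2 - N4: 11+3+4+16+15 = 49
Hub - N1 - N3 - N5 - N4 - N2: 11+3+4+3+15 = 36
Hub - N1 - N4 - N2 - N3 - N5: 11+2+15+20+4 = 52
Hub - N1 - N4 - N2 - N5 - N3: 11+2+15+16+4 = 48
… (106 more)
Hub - N2 - N4 - N1 - N5 - N3: 6+15+2+1+4 = 28  ← best
The minimum is 28.
One shortest path: Hub → N2 → N4 → N1 → N5 → N3.

Shortest open route: 28.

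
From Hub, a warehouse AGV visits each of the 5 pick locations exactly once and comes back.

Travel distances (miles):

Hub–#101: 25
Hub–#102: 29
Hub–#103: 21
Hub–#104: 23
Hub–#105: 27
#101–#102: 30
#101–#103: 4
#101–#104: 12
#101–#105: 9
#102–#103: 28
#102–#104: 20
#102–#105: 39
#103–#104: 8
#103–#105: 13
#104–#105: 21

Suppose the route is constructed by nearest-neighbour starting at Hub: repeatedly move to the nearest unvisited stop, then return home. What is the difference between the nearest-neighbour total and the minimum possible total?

Hub: #103=21, #104=23, #101=25, #105=27, #102=29 ⇒ #103
#103: #101=4, #104=8, #105=13, #102=28 ⇒ #101
#101: #105=9, #104=12, #102=30 ⇒ #105
#105: #104=21, #102=39 ⇒ #104
#104: #102=20 ⇒ #102
NN route Hub → #103 → #101 → #105 → #104 → #102 → Hub costs 104.
Optimal: Hub → #102 → #104 → #103 → #101 → #105 → Hub costs 97 (by enumerating all 60 distinct tours).
Excess = 104 − 97 = 7.

Excess over optimum: 7 miles.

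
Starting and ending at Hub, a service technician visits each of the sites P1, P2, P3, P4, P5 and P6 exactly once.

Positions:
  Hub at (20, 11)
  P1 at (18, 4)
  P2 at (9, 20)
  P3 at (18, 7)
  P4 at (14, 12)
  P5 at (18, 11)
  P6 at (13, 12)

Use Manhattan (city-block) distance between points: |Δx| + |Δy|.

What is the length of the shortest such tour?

There are 360 distinct closed tours to check (reversals are equivalent).
Hub → P1 → P2 → P3 → P4 → P5 → P6 → Hub: 9+25+22+9+5+6+8 = 84
Hub → P1 → P2 → P3 → P4 → P6 → P5 → Hub: 9+25+22+9+1+6+2 = 74
Hub → P1 → P2 → P3 → P5 → P4 → P6 → Hub: 9+25+22+4+5+1+8 = 74
Hub → P1 → P2 → P3 → P5 → P6 → P4 → Hub: 9+25+22+4+6+1+7 = 74
Hub → P1 → P2 → P3 → P6 → P4 → P5 → Hub: 9+25+22+10+1+5+2 = 74
Hub → P1 → P2 → P3 → P6 → P5 → P4 → Hub: 9+25+22+10+6+5+7 = 84
Hub → P1 → P2 → P4 → P3 → P5 → P6 → Hub: 9+25+13+9+4+6+8 = 74
Hub → P1 → P2 → P4 → P3 → P6 → P5 → Hub: 9+25+13+9+10+6+2 = 74
… (352 more)
Hub → P1 → P3 → P2 → P6 → P4 → P5 → Hub: 9+3+22+12+1+5+2 = 54  ← best
The minimum is 54.
One optimal route: Hub → P1 → P3 → P2 → P6 → P4 → P5 → Hub (or its reverse).

Minimum total distance: 54.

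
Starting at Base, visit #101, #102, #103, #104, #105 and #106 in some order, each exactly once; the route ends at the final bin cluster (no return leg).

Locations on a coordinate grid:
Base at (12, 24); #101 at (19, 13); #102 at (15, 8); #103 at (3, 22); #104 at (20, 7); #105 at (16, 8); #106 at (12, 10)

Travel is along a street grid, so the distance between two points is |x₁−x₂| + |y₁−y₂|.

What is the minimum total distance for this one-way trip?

There are 6! = 720 possible orderings.
Base - #101 - #102 - #103 - #104 - #105 - #106: 18+9+26+32+5+6 = 96
Base - #101 - #102 - #103 - #104 - #106 - #105: 18+9+26+32+11+6 = 102
Base - #101 - #102 - #103 - #105 - #104 - #106: 18+9+26+27+5+11 = 96
Base - #101 - #102 - #103 - #105 - #106 - #104: 18+9+26+27+6+11 = 97
Base - #101 - #102 - #103 - #106 - #104 - #105: 18+9+26+21+11+5 = 90
Base - #101 - #102 - #103 - #106 - #105 - #104: 18+9+26+21+6+5 = 85
Base - #101 - #102 - #104 - #103 - #105 - #106: 18+9+6+32+27+6 = 98
Base - #101 - #102 - #104 - #103 - #106 - #105: 18+9+6+32+21+6 = 92
… (712 more)
Base - #103 - #106 - #102 - #105 - #104 - #101: 11+21+5+1+5+7 = 50  ← best
The minimum is 50.
One shortest path: Base → #103 → #106 → #102 → #105 → #104 → #101.

50 — the minimum one-way total.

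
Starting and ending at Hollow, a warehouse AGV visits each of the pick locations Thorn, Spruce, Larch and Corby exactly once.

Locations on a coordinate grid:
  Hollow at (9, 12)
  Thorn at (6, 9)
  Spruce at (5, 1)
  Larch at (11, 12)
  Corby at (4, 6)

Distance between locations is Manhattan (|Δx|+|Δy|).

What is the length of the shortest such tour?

With 4 stops there are 4!/2 = 12 distinct round trips (a route and its reverse cost the same).
Hollow→Thorn→Spruce→Larch→Corby→Hollow: 6+9+17+13+11 = 56
Hollow→Thorn→Spruce→Corby→Larch→Hollow: 6+9+6+13+2 = 36
Hollow→Thorn→Larch→Spruce→Corby→Hollow: 6+8+17+6+11 = 48
Hollow→Thorn→Larch→Corby→Spruce→Hollow: 6+8+13+6+15 = 48
Hollow→Thorn→Corby→Spruce→Larch→Hollow: 6+5+6+17+2 = 36
Hollow→Thorn→Corby→Larch→Spruce→Hollow: 6+5+13+17+15 = 56
Hollow→Spruce→Thorn→Larch→Corby→Hollow: 15+9+8+13+11 = 56
Hollow→Spruce→Thorn→Corby→Larch→Hollow: 15+9+5+13+2 = 44
Hollow→Spruce→Larch→Thorn→Corby→Hollow: 15+17+8+5+11 = 56
Hollow→Spruce→Corby→Thorn→Larch→Hollow: 15+6+5+8+2 = 36
Hollow→Larch→Thorn→Spruce→Corby→Hollow: 2+8+9+6+11 = 36
Hollow→Larch→Spruce→Thorn→Corby→Hollow: 2+17+9+5+11 = 44
The minimum is 36.
One optimal route: Hollow → Thorn → Spruce → Corby → Larch → Hollow (or its reverse).

36 — the shortest possible round trip.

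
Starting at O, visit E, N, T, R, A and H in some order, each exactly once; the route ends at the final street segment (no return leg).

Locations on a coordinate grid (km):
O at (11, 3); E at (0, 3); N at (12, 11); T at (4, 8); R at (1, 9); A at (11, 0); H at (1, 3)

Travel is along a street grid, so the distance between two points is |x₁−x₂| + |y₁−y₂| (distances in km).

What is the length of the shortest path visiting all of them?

37 km — the minimum one-way total.

There are 6! = 720 possible orderings.
O → E → N → T → R → A → H: 11+20+11+4+19+13 = 78
O → E → N → T → R → H → A: 11+20+11+4+6+13 = 65
O → E → N → T → A → R → H: 11+20+11+15+19+6 = 82
O → E → N → T → A → H → R: 11+20+11+15+13+6 = 76
O → E → N → T → H → R → A: 11+20+11+8+6+19 = 75
O → E → N → T → H → A → R: 11+20+11+8+13+19 = 82
O → E → N → R → T → A → H: 11+20+13+4+15+13 = 76
O → E → N → R → T → H → A: 11+20+13+4+8+13 = 69
… (712 more)
O → A → N → T → R → H → E: 3+12+11+4+6+1 = 37  ← best
The minimum is 37.
One shortest path: O → A → N → T → R → H → E.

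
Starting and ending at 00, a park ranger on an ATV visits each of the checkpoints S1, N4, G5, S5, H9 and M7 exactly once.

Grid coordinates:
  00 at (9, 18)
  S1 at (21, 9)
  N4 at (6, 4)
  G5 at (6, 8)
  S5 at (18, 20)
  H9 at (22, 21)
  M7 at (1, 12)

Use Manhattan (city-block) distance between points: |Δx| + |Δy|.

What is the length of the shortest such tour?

There are 360 distinct closed tours to check (reversals are equivalent).
00→S1→N4→G5→S5→H9→M7→00: 21+20+4+24+5+30+14 = 118
00→S1→N4→G5→S5→M7→H9→00: 21+20+4+24+25+30+16 = 140
00→S1→N4→G5→H9→S5→M7→00: 21+20+4+29+5+25+14 = 118
00→S1→N4→G5→H9→M7→S5→00: 21+20+4+29+30+25+11 = 140
00→S1→N4→G5→M7→S5→H9→00: 21+20+4+9+25+5+16 = 100
00→S1→N4→G5→M7→H9→S5→00: 21+20+4+9+30+5+11 = 100
00→S1→N4→S5→G5→H9→M7→00: 21+20+28+24+29+30+14 = 166
00→S1→N4→S5→G5→M7→H9→00: 21+20+28+24+9+30+16 = 148
… (352 more)
00→S5→H9→S1→N4→G5→M7→00: 11+5+13+20+4+9+14 = 76  ← best
The minimum is 76.
One optimal route: 00 → S5 → H9 → S1 → N4 → G5 → M7 → 00 (or its reverse).

Shortest round trip = 76.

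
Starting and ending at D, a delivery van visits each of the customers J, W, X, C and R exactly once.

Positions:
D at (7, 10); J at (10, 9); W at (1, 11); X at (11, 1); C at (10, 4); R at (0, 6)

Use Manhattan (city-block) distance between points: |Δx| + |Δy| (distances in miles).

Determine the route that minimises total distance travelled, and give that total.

42 miles — the shortest possible round trip.

With 5 stops there are 5!/2 = 60 distinct round trips (a route and its reverse cost the same).
D → J → W → X → C → R → D: 4+11+20+4+12+11 = 62
D → J → W → X → R → C → D: 4+11+20+16+12+9 = 72
D → J → W → C → X → R → D: 4+11+16+4+16+11 = 62
D → J → W → C → R → X → D: 4+11+16+12+16+13 = 72
D → J → W → R → X → C → D: 4+11+6+16+4+9 = 50
D → J → W → R → C → X → D: 4+11+6+12+4+13 = 50
D → J → X → W → C → R → D: 4+9+20+16+12+11 = 72
D → J → X → W → R → C → D: 4+9+20+6+12+9 = 60
D → J → X → C → W → R → D: 4+9+4+16+6+11 = 50
D → J → X → C → R → W → D: 4+9+4+12+6+7 = 42
D → J → X → R → W → C → D: 4+9+16+6+16+9 = 60
D → J → X → R → C → W → D: 4+9+16+12+16+7 = 64
D → J → C → W → X → R → D: 4+5+16+20+16+11 = 72
D → J → C → W → R → X → D: 4+5+16+6+16+13 = 60
… (46 more)
The minimum is 42.
One optimal route: D → J → X → C → R → W → D (or its reverse).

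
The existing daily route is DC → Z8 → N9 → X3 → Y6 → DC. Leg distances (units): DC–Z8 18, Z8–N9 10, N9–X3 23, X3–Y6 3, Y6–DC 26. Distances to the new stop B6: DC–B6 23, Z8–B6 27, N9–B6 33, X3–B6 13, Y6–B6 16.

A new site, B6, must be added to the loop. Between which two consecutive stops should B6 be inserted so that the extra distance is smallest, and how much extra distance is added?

Insertion cost between consecutive stops i–j is d(i,B6) + d(B6,j) − d(i,j):
  between DC and Z8: 23 + 27 − 18 = 32
  between Z8 and N9: 27 + 33 − 10 = 50
  between N9 and X3: 33 + 13 − 23 = 23
  between X3 and Y6: 13 + 16 − 3 = 26
  between Y6 and DC: 16 + 23 − 26 = 13
Cheapest insertion is between Y6 and DC, adding 13.
New total = 80 + 13 = 93.

Minimum extra distance: 13, inserting B6 between Y6 and DC.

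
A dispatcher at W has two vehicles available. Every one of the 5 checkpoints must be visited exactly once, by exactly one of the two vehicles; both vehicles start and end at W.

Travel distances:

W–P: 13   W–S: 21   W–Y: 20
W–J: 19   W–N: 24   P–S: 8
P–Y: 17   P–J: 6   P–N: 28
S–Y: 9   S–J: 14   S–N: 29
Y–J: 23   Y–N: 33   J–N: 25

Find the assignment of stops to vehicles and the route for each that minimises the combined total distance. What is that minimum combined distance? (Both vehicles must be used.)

Try each way of splitting the stops between the two vehicles (each non-empty) and, for each split, find the best tour for each vehicle:
  {P} + {S, Y, J, N}: 26 + 92 = 118
  {S} + {P, Y, J, N}: 42 + 92 = 134
  {P, S} + {Y, J, N}: 42 + 92 = 134
  {Y} + {P, S, J, N}: 40 + 84 = 124
  {P, Y} + {S, J, N}: 50 + 84 = 134
  {S, Y} + {P, J, N}: 50 + 68 = 118
  … (15 splits in total)
  {P, S, Y, J} + {N}: 62 + 48 = 110  ← best
Best: vehicle 1 W → P → J → S → Y → W = 62; vehicle 2 W → N → W = 48; combined 110.

110 — the smallest possible combined total.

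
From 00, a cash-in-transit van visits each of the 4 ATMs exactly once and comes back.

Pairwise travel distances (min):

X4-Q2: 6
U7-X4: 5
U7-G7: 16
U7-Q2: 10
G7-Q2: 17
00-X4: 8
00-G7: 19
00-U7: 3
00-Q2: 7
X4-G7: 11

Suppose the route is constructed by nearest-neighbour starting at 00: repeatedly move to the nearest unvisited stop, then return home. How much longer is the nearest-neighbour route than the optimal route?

The nearest-neighbour route is 7 min longer than optimal.

00: U7=3, Q2=7, X4=8, G7=19 ⇒ U7
U7: X4=5, Q2=10, G7=16 ⇒ X4
X4: Q2=6, G7=11 ⇒ Q2
Q2: G7=17 ⇒ G7
NN route 00 → U7 → X4 → Q2 → G7 → 00 costs 50.
Optimal: 00 → U7 → X4 → G7 → Q2 → 00 costs 43 (by enumerating all 12 distinct tours).
Excess = 50 − 43 = 7.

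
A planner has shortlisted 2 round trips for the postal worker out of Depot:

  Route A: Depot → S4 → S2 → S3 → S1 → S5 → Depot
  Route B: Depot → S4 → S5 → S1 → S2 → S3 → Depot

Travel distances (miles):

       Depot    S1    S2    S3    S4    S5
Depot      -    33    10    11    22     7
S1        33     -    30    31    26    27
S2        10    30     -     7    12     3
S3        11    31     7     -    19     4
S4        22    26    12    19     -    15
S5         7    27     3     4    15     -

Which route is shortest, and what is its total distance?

Shortest is Route A, total 106 miles.

Route A: 22 + 12 + 7 + 31 + 27 + 7 = 106
Route B: 22 + 15 + 27 + 30 + 7 + 11 = 112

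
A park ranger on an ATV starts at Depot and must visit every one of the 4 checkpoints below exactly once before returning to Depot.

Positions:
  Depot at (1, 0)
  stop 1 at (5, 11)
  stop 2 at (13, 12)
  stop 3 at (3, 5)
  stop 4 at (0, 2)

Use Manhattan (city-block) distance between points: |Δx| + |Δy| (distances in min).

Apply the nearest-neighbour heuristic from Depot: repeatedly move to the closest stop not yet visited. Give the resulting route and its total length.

From Depot: distances to unvisited — stop 4=3, stop 3=7, stop 1=15, stop 2=24. Nearest is stop 4 (3).
From stop 4: distances to unvisited — stop 3=6, stop 1=14, stop 2=23. Nearest is stop 3 (6).
From stop 3: distances to unvisited — stop 1=8, stop 2=17. Nearest is stop 1 (8).
From stop 1: distances to unvisited — stop 2=9. Nearest is stop 2 (9).
Return stop 2→Depot: 24.
Total = 3 + 6 + 8 + 9 + 24 = 50.

Nearest-neighbour total = 50 min; route Depot → stop 4 → stop 3 → stop 1 → stop 2 → Depot.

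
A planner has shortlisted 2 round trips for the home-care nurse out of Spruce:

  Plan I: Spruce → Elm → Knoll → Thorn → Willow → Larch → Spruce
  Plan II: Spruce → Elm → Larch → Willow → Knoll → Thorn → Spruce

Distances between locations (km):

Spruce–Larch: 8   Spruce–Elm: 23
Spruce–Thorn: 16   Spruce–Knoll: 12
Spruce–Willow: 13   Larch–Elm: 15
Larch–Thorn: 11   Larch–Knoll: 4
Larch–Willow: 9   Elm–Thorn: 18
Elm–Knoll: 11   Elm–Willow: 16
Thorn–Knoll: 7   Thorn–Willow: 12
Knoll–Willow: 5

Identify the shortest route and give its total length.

Plan I: 23 + 11 + 7 + 12 + 9 + 8 = 70
Plan II: 23 + 15 + 9 + 5 + 7 + 16 = 75

Shortest is Plan I, total 70 km.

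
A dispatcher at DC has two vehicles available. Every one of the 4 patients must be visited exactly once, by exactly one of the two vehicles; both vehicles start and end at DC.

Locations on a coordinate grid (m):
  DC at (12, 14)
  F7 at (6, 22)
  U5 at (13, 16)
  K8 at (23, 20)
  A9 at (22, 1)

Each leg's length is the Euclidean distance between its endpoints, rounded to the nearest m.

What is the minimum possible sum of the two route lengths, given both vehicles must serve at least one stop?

66 m — the smallest possible combined total.

Check every non-empty split of the stops between the two vehicles; for each half take its own optimal tour:
  {F7} + {U5, K8, A9}: 20 + 48 = 68
  {U5} + {F7, K8, A9}: 4 + 62 = 66
  {F7, U5} + {K8, A9}: 21 + 48 = 69
  {K8} + {F7, U5, A9}: 26 + 52 = 78
  {F7, K8} + {U5, A9}: 40 + 35 = 75
  {U5, K8} + {F7, A9}: 26 + 52 = 78
  … (7 splits in total)
Best: vehicle 1 DC → U5 → DC = 4; vehicle 2 DC → F7 → K8 → A9 → DC = 62; combined 66.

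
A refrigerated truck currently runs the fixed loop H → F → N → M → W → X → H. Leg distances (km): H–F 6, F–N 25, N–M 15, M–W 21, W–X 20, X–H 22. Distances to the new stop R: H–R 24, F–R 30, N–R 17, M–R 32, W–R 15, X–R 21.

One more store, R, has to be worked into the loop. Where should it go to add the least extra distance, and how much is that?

Minimum extra distance: 16 km, inserting R between W and X.

Insertion cost between consecutive stops i–j is d(i,R) + d(R,j) − d(i,j):
  between H and F: 24 + 30 − 6 = 48
  between F and N: 30 + 17 − 25 = 22
  between N and M: 17 + 32 − 15 = 34
  between M and W: 32 + 15 − 21 = 26
  between W and X: 15 + 21 − 20 = 16
  between X and H: 21 + 24 − 22 = 23
Cheapest insertion is between W and X, adding 16.
New total = 109 + 16 = 125.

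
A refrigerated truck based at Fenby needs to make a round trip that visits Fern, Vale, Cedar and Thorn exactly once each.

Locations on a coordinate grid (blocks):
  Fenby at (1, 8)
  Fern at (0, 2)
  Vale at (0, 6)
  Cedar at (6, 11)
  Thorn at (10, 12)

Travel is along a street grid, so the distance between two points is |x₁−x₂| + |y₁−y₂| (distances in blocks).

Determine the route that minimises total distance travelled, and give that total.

Fenby-Fern-Vale-Cedar-Thorn-Fenby: 7+4+11+5+13 = 40
Fenby-Fern-Vale-Thorn-Cedar-Fenby: 7+4+16+5+8 = 40
Fenby-Fern-Cedar-Vale-Thorn-Fenby: 7+15+11+16+13 = 62
Fenby-Fern-Cedar-Thorn-Vale-Fenby: 7+15+5+16+3 = 46
Fenby-Fern-Thorn-Vale-Cedar-Fenby: 7+20+16+11+8 = 62
Fenby-Fern-Thorn-Cedar-Vale-Fenby: 7+20+5+11+3 = 46
Fenby-Vale-Fern-Cedar-Thorn-Fenby: 3+4+15+5+13 = 40
Fenby-Vale-Fern-Thorn-Cedar-Fenby: 3+4+20+5+8 = 40
Fenby-Vale-Cedar-Fern-Thorn-Fenby: 3+11+15+20+13 = 62
Fenby-Vale-Thorn-Fern-Cedar-Fenby: 3+16+20+15+8 = 62
Fenby-Cedar-Fern-Vale-Thorn-Fenby: 8+15+4+16+13 = 56
Fenby-Cedar-Vale-Fern-Thorn-Fenby: 8+11+4+20+13 = 56
The minimum is 40.
One optimal route: Fenby → Fern → Vale → Cedar → Thorn → Fenby (or its reverse).

Minimum total distance: 40 blocks.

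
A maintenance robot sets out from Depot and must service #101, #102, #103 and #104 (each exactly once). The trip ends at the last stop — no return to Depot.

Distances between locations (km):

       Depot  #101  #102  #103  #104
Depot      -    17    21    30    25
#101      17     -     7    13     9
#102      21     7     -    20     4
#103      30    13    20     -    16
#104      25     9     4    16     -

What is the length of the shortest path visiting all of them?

44 km — the minimum one-way total.

There are 4! = 24 possible orderings.
Depot→#101→#102→#103→#104: 17+7+20+16 = 60
Depot→#101→#102→#104→#103: 17+7+4+16 = 44
Depot→#101→#103→#102→#104: 17+13+20+4 = 54
Depot→#101→#103→#104→#102: 17+13+16+4 = 50
Depot→#101→#104→#102→#103: 17+9+4+20 = 50
Depot→#101→#104→#103→#102: 17+9+16+20 = 62
Depot→#102→#101→#103→#104: 21+7+13+16 = 57
Depot→#102→#101→#104→#103: 21+7+9+16 = 53
Depot→#102→#103→#101→#104: 21+20+13+9 = 63
Depot→#102→#103→#104→#101: 21+20+16+9 = 66
Depot→#102→#104→#101→#103: 21+4+9+13 = 47
Depot→#102→#104→#103→#101: 21+4+16+13 = 54
Depot→#103→#101→#102→#104: 30+13+7+4 = 54
Depot→#103→#101→#104→#102: 30+13+9+4 = 56
… (10 more)
The minimum is 44.
One shortest path: Depot → #101 → #102 → #104 → #103.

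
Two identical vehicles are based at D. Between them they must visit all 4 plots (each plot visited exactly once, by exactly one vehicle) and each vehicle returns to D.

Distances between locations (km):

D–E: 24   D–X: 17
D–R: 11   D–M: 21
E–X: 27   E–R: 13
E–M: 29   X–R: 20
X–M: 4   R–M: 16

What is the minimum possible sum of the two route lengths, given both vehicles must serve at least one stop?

Try each way of splitting the stops between the two vehicles (each non-empty) and, for each split, find the best tour for each vehicle:
  {E} + {X, R, M}: 48 + 48 = 96
  {X} + {E, R, M}: 34 + 74 = 108
  {E, X} + {R, M}: 68 + 48 = 116
  {R} + {E, X, M}: 22 + 74 = 96
  {E, R} + {X, M}: 48 + 42 = 90
  {X, R} + {E, M}: 48 + 74 = 122
  … (7 splits in total)
Best: vehicle 1 D → E → R → D = 48; vehicle 2 D → X → M → D = 42; combined 90.

90 km — the smallest possible combined total.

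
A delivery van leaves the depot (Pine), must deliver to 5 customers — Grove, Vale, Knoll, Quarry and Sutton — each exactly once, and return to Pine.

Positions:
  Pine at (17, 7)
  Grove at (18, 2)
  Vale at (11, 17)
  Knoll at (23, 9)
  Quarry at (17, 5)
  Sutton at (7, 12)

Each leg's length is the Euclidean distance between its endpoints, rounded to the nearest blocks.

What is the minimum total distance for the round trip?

Shortest round trip = 45 blocks.

Pine - Grove - Vale - Knoll - Quarry - Sutton - Pine: 5+17+14+7+12+11 = 66
Pine - Grove - Vale - Knoll - Sutton - Quarry - Pine: 5+17+14+16+12+2 = 66
Pine - Grove - Vale - Quarry - Knoll - Sutton - Pine: 5+17+13+7+16+11 = 69
Pine - Grove - Vale - Quarry - Sutton - Knoll - Pine: 5+17+13+12+16+6 = 69
Pine - Grove - Vale - Sutton - Knoll - Quarry - Pine: 5+17+6+16+7+2 = 53
Pine - Grove - Vale - Sutton - Quarry - Knoll - Pine: 5+17+6+12+7+6 = 53
Pine - Grove - Knoll - Vale - Quarry - Sutton - Pine: 5+9+14+13+12+11 = 64
Pine - Grove - Knoll - Vale - Sutton - Quarry - Pine: 5+9+14+6+12+2 = 48
Pine - Grove - Knoll - Quarry - Vale - Sutton - Pine: 5+9+7+13+6+11 = 51
Pine - Grove - Knoll - Quarry - Sutton - Vale - Pine: 5+9+7+12+6+12 = 51
Pine - Grove - Knoll - Sutton - Vale - Quarry - Pine: 5+9+16+6+13+2 = 51
Pine - Grove - Knoll - Sutton - Quarry - Vale - Pine: 5+9+16+12+13+12 = 67
Pine - Grove - Quarry - Vale - Knoll - Sutton - Pine: 5+3+13+14+16+11 = 62
Pine - Grove - Quarry - Vale - Sutton - Knoll - Pine: 5+3+13+6+16+6 = 49
… (46 more)
Pine - Quarry - Grove - Knoll - Vale - Sutton - Pine: 2+3+9+14+6+11 = 45  ← best
The minimum is 45.
One optimal route: Pine → Quarry → Grove → Knoll → Vale → Sutton → Pine (or its reverse).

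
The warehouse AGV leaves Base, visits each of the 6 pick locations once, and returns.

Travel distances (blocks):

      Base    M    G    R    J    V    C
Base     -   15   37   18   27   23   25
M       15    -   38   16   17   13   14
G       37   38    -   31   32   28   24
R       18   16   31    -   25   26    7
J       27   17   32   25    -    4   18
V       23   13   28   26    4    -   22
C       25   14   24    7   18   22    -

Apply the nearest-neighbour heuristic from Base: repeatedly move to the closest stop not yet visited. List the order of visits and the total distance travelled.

From Base: distances to unvisited — M=15, R=18, V=23, C=25, J=27, G=37. Nearest is M (15).
From M: distances to unvisited — V=13, C=14, R=16, J=17, G=38. Nearest is V (13).
From V: distances to unvisited — J=4, C=22, R=26, G=28. Nearest is J (4).
From J: distances to unvisited — C=18, R=25, G=32. Nearest is C (18).
From C: distances to unvisited — R=7, G=24. Nearest is R (7).
From R: distances to unvisited — G=31. Nearest is G (31).
Return G→Base: 37.
Total = 15 + 13 + 4 + 18 + 7 + 31 + 37 = 125.

Nearest-neighbour total = 125 blocks; route Base → M → V → J → C → R → G → Base.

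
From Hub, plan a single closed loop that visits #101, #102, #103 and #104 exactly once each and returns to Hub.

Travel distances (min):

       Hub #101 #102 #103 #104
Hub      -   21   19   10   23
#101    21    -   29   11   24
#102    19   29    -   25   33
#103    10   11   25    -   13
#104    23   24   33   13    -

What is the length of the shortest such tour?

Shortest round trip = 95 min.

There are 12 distinct closed tours to check (reversals are equivalent).
Hub → #101 → #102 → #103 → #104 → Hub: 21+29+25+13+23 = 111
Hub → #101 → #102 → #104 → #103 → Hub: 21+29+33+13+10 = 106
Hub → #101 → #103 → #102 → #104 → Hub: 21+11+25+33+23 = 113
Hub → #101 → #103 → #104 → #102 → Hub: 21+11+13+33+19 = 97
Hub → #101 → #104 → #102 → #103 → Hub: 21+24+33+25+10 = 113
Hub → #101 → #104 → #103 → #102 → Hub: 21+24+13+25+19 = 102
Hub → #102 → #101 → #103 → #104 → Hub: 19+29+11+13+23 = 95
Hub → #102 → #101 → #104 → #103 → Hub: 19+29+24+13+10 = 95
Hub → #102 → #103 → #101 → #104 → Hub: 19+25+11+24+23 = 102
Hub → #102 → #104 → #101 → #103 → Hub: 19+33+24+11+10 = 97
Hub → #103 → #101 → #102 → #104 → Hub: 10+11+29+33+23 = 106
Hub → #103 → #102 → #101 → #104 → Hub: 10+25+29+24+23 = 111
The minimum is 95.
One optimal route: Hub → #102 → #101 → #103 → #104 → Hub (or its reverse).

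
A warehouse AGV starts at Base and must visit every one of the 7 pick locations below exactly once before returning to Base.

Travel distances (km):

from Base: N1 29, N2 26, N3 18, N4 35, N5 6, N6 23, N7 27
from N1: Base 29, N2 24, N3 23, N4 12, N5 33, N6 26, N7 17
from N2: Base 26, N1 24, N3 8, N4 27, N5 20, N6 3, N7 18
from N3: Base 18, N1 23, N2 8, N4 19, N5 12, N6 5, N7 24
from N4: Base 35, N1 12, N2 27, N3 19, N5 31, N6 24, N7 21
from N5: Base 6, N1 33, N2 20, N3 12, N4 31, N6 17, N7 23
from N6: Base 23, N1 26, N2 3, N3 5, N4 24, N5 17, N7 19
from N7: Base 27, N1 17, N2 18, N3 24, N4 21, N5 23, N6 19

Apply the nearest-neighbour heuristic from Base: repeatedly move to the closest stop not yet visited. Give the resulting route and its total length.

Base → [N5:6 / N3:18 / N6:23 / N2:26 / N7:27 / N1:29 / N4:35] → N5 (6)
N5 → [N3:12 / N6:17 / N2:20 / N7:23 / N4:31 / N1:33] → N3 (12)
N3 → [N6:5 / N2:8 / N4:19 / N1:23 / N7:24] → N6 (5)
N6 → [N2:3 / N7:19 / N4:24 / N1:26] → N2 (3)
N2 → [N7:18 / N1:24 / N4:27] → N7 (18)
N7 → [N1:17 / N4:21] → N1 (17)
N1 → [N4:12] → N4 (12)
Return N4→Base: 35.
Total = 6 + 12 + 5 + 3 + 18 + 17 + 12 + 35 = 108.

Total distance 108 km via the nearest-neighbour route Base → N5 → N3 → N6 → N2 → N7 → N1 → N4 → Base.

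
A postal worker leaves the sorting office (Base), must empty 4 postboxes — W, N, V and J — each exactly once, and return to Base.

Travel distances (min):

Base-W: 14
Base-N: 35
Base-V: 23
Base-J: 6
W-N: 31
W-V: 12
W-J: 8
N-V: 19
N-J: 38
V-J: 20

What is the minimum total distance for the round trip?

With 4 stops there are 4!/2 = 12 distinct round trips (a route and its reverse cost the same).
Base-W-N-V-J-Base: 14+31+19+20+6 = 90
Base-W-N-J-V-Base: 14+31+38+20+23 = 126
Base-W-V-N-J-Base: 14+12+19+38+6 = 89
Base-W-V-J-N-Base: 14+12+20+38+35 = 119
Base-W-J-N-V-Base: 14+8+38+19+23 = 102
Base-W-J-V-N-Base: 14+8+20+19+35 = 96
Base-N-W-V-J-Base: 35+31+12+20+6 = 104
Base-N-W-J-V-Base: 35+31+8+20+23 = 117
Base-N-V-W-J-Base: 35+19+12+8+6 = 80
Base-N-J-W-V-Base: 35+38+8+12+23 = 116
Base-V-W-N-J-Base: 23+12+31+38+6 = 110
Base-V-N-W-J-Base: 23+19+31+8+6 = 87
The minimum is 80.
One optimal route: Base → N → V → W → J → Base (or its reverse).

Minimum total distance: 80 min.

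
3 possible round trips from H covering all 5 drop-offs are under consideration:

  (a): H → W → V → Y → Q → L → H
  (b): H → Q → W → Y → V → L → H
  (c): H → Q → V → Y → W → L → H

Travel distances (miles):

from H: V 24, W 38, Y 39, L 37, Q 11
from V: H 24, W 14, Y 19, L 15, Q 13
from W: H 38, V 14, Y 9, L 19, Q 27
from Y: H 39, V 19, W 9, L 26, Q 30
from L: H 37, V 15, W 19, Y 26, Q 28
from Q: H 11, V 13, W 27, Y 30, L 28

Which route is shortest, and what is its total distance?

108 miles — (c) is the shortest.

(a): 38 + 14 + 19 + 30 + 28 + 37 = 166
(b): 11 + 27 + 9 + 19 + 15 + 37 = 118
(c): 11 + 13 + 19 + 9 + 19 + 37 = 108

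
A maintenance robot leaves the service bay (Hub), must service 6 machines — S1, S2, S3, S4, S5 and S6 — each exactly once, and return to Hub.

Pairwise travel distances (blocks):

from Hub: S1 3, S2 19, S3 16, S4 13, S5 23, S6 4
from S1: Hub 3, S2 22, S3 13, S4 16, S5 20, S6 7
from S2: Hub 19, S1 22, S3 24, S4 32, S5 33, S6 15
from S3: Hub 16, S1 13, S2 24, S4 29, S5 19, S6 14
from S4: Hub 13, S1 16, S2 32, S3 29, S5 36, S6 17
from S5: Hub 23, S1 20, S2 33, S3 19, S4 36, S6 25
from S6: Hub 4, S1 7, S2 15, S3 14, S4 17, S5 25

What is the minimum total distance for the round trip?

111 blocks — the shortest possible round trip.

With 6 stops there are 6!/2 = 360 distinct round trips (a route and its reverse cost the same).
Hub→S1→S2→S3→S4→S5→S6→Hub: 3+22+24+29+36+25+4 = 143
Hub→S1→S2→S3→S4→S6→S5→Hub: 3+22+24+29+17+25+23 = 143
Hub→S1→S2→S3→S5→S4→S6→Hub: 3+22+24+19+36+17+4 = 125
Hub→S1→S2→S3→S5→S6→S4→Hub: 3+22+24+19+25+17+13 = 123
Hub→S1→S2→S3→S6→S4→S5→Hub: 3+22+24+14+17+36+23 = 139
Hub→S1→S2→S3→S6→S5→S4→Hub: 3+22+24+14+25+36+13 = 137
Hub→S1→S2→S4→S3→S5→S6→Hub: 3+22+32+29+19+25+4 = 134
Hub→S1→S2→S4→S3→S6→S5→Hub: 3+22+32+29+14+25+23 = 148
… (352 more)
Hub→S1→S5→S3→S2→S6→S4→Hub: 3+20+19+24+15+17+13 = 111  ← best
The minimum is 111.
One optimal route: Hub → S1 → S5 → S3 → S2 → S6 → S4 → Hub (or its reverse).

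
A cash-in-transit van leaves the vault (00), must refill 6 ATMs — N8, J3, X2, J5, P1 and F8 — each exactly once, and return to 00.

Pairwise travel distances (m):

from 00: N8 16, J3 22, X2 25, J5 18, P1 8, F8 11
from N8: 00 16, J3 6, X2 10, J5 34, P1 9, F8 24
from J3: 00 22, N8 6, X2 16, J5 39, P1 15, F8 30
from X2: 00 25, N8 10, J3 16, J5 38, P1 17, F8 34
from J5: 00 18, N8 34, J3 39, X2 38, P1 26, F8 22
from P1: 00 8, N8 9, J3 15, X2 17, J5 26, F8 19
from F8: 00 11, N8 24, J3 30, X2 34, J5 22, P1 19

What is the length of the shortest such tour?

00 - N8 - J3 - X2 - J5 - P1 - F8 - 00: 16+6+16+38+26+19+11 = 132
00 - N8 - J3 - X2 - J5 - F8 - P1 - 00: 16+6+16+38+22+19+8 = 125
00 - N8 - J3 - X2 - P1 - J5 - F8 - 00: 16+6+16+17+26+22+11 = 114
00 - N8 - J3 - X2 - P1 - F8 - J5 - 00: 16+6+16+17+19+22+18 = 114
00 - N8 - J3 - X2 - F8 - J5 - P1 - 00: 16+6+16+34+22+26+8 = 128
00 - N8 - J3 - X2 - F8 - P1 - J5 - 00: 16+6+16+34+19+26+18 = 135
00 - N8 - J3 - J5 - X2 - P1 - F8 - 00: 16+6+39+38+17+19+11 = 146
00 - N8 - J3 - J5 - X2 - F8 - P1 - 00: 16+6+39+38+34+19+8 = 160
… (352 more)
00 - P1 - N8 - J3 - X2 - J5 - F8 - 00: 8+9+6+16+38+22+11 = 110  ← best
The minimum is 110.
One optimal route: 00 → P1 → N8 → J3 → X2 → J5 → F8 → 00 (or its reverse).

Shortest round trip = 110 m.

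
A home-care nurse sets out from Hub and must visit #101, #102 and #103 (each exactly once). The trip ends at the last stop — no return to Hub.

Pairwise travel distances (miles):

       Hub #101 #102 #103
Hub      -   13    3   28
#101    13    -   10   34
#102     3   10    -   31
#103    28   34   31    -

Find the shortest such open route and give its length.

There are 3! = 6 possible orderings.
Hub → #101 → #102 → #103: 13+10+31 = 54
Hub → #101 → #103 → #102: 13+34+31 = 78
Hub → #102 → #101 → #103: 3+10+34 = 47
Hub → #102 → #103 → #101: 3+31+34 = 68
Hub → #103 → #101 → #102: 28+34+10 = 72
Hub → #103 → #102 → #101: 28+31+10 = 69
The minimum is 47.
One shortest path: Hub → #102 → #101 → #103.

Minimum one-way distance = 47 miles.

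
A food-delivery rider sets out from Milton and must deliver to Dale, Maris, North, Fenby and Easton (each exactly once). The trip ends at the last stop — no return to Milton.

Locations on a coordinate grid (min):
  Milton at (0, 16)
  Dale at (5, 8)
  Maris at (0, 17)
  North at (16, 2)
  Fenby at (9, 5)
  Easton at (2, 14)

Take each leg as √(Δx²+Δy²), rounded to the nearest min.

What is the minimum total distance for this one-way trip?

Shortest open route: 25 min.

There are 5! = 120 possible orderings.
Milton - Dale - Maris - North - Fenby - Easton: 9+10+22+8+11 = 60
Milton - Dale - Maris - North - Easton - Fenby: 9+10+22+18+11 = 70
Milton - Dale - Maris - Fenby - North - Easton: 9+10+15+8+18 = 60
Milton - Dale - Maris - Fenby - Easton - North: 9+10+15+11+18 = 63
Milton - Dale - Maris - Easton - North - Fenby: 9+10+4+18+8 = 49
Milton - Dale - Maris - Easton - Fenby - North: 9+10+4+11+8 = 42
Milton - Dale - North - Maris - Fenby - Easton: 9+13+22+15+11 = 70
Milton - Dale - North - Maris - Easton - Fenby: 9+13+22+4+11 = 59
Milton - Dale - North - Fenby - Maris - Easton: 9+13+8+15+4 = 49
Milton - Dale - North - Fenby - Easton - Maris: 9+13+8+11+4 = 45
Milton - Dale - North - Easton - Maris - Fenby: 9+13+18+4+15 = 59
Milton - Dale - North - Easton - Fenby - Maris: 9+13+18+11+15 = 66
Milton - Dale - Fenby - Maris - North - Easton: 9+5+15+22+18 = 69
Milton - Dale - Fenby - Maris - Easton - North: 9+5+15+4+18 = 51
… (106 more)
Milton - Maris - Easton - Dale - Fenby - North: 1+4+7+5+8 = 25  ← best
The minimum is 25.
One shortest path: Milton → Maris → Easton → Dale → Fenby → North.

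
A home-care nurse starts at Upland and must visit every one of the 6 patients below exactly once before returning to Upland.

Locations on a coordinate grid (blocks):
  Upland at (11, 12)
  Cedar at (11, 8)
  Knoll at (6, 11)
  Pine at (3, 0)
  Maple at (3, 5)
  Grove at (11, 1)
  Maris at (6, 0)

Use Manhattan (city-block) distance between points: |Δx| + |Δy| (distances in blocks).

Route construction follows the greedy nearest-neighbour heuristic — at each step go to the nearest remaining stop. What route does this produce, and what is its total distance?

Nearest-neighbour total = 40 blocks; route Upland → Cedar → Grove → Maris → Pine → Maple → Knoll → Upland.

At Upland the remaining stops are Cedar 4, Knoll 6, Grove 11, Maple 15, Maris 17, Pine 20; go to Cedar.
At Cedar the remaining stops are Grove 7, Knoll 8, Maple 11, Maris 13, Pine 16; go to Grove.
At Grove the remaining stops are Maris 6, Pine 9, Maple 12, Knoll 15; go to Maris.
At Maris the remaining stops are Pine 3, Maple 8, Knoll 11; go to Pine.
At Pine the remaining stops are Maple 5, Knoll 14; go to Maple.
At Maple the remaining stops are Knoll 9; go to Knoll.
Return Knoll→Upland: 6.
Total = 4 + 7 + 6 + 3 + 5 + 9 + 6 = 40.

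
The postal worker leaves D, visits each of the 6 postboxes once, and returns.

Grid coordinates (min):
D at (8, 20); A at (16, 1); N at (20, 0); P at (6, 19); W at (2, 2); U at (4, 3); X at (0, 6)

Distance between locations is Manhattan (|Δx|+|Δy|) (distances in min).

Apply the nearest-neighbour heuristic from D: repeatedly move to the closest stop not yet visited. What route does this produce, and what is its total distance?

88 min along D → P → U → W → X → A → N → D.

From D: distances to unvisited — P=3, U=21, X=22, W=24, A=27, N=32. Nearest is P (3).
From P: distances to unvisited — U=18, X=19, W=21, A=28, N=33. Nearest is U (18).
From U: distances to unvisited — W=3, X=7, A=14, N=19. Nearest is W (3).
From W: distances to unvisited — X=6, A=15, N=20. Nearest is X (6).
From X: distances to unvisited — A=21, N=26. Nearest is A (21).
From A: distances to unvisited — N=5. Nearest is N (5).
Return N→D: 32.
Total = 3 + 18 + 3 + 6 + 21 + 5 + 32 = 88.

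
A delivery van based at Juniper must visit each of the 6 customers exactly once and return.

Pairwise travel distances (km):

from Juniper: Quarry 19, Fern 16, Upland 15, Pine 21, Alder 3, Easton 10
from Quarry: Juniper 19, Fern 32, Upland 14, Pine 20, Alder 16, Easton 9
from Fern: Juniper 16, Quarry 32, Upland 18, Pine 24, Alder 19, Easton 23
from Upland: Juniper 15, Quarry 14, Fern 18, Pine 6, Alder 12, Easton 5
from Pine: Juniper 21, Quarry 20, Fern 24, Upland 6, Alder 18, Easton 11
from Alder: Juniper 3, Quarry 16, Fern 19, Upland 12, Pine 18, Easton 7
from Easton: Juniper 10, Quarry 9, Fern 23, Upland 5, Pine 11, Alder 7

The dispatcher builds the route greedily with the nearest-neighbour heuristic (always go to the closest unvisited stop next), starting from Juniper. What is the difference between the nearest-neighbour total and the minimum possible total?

Juniper: Alder=3, Easton=10, Upland=15, Fern=16, Quarry=19, Pine=21 ⇒ Alder
Alder: Easton=7, Upland=12, Quarry=16, Pine=18, Fern=19 ⇒ Easton
Easton: Upland=5, Quarry=9, Pine=11, Fern=23 ⇒ Upland
Upland: Pine=6, Quarry=14, Fern=18 ⇒ Pine
Pine: Quarry=20, Fern=24 ⇒ Quarry
Quarry: Fern=32 ⇒ Fern
NN route Juniper → Alder → Easton → Upland → Pine → Quarry → Fern → Juniper costs 89.
Optimal: Juniper → Fern → Upland → Pine → Quarry → Easton → Alder → Juniper costs 79 (by enumerating all 360 distinct tours).
Excess = 89 − 79 = 10.

10 km longer than the optimal tour.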